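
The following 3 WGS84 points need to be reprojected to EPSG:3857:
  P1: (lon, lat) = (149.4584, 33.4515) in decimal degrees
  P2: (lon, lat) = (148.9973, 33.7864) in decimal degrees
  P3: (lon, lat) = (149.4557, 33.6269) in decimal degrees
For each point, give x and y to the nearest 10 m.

Web Mercator: x = R·λ, y = R·ln tan(π/4+φ/2), R = 6378137 m.
P1 (33.4515°, 149.4584°) → (16637632.983, 3955387.528) m.
P2 (33.7864°, 148.9973°) → (16586303.566, 4000156.699) m.
P3 (33.6269°, 149.4557°) → (16637332.420, 3978813.161) m.

P1: x 16637630 m, y 3955390 m; P2: x 16586300 m, y 4000160 m; P3: x 16637330 m, y 3978810 m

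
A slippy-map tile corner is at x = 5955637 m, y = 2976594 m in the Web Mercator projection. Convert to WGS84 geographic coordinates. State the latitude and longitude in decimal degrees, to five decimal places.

R = 6378137 m. λ = x/R = 53.50039744°.
φ = 2·arctan(exp(y/R)) − 90° = 2·arctan(1.59470) − 90° = 25.81830025°.

lat 25.81830°, lon 53.50040°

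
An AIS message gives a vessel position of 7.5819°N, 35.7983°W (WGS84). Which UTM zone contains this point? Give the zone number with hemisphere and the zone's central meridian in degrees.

UTM zone = ⌊(λ + 180)/6⌋ + 1; -35.7983° ∈ [-36°, -30°) → zone 25.
Hemisphere: N (φ ≥ 0).
Central meridian λ₀ = 6×25 − 183 = -33°.

Zone 25N, central meridian -33°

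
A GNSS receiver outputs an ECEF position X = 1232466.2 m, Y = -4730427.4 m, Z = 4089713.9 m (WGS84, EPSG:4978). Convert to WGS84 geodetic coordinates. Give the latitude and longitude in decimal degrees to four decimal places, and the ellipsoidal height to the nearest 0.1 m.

λ = atan2(Y, X) = -75.39679967°; p = √(X²+Y²) = 4888344.9 m.
Bowring's method on WGS84 (a = 6378137 m, b = 6356752.314 m) gives φ = 40.10610011°, h = 4207.753 m.

lat 40.1061°, lon -75.3968°, h 4207.8 m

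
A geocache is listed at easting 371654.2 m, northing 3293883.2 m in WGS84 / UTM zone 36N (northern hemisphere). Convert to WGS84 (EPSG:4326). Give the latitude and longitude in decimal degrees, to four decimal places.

Zone 36N: λ₀ = 33°, k₀ = 0.9996, false easting 500000 m.
Meridian distance M = (N − FN)/k₀ = 3295201.3 m.
Inverse transverse Mercator on WGS84 gives φ = 29.76860036°, λ = 31.67240033°.

lat 29.7686°, lon 31.6724°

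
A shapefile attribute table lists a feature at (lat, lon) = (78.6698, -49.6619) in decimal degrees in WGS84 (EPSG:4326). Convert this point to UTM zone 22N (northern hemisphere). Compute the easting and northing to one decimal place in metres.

Zone 22 central meridian λ₀ = 6×22 − 183 = -51°; Δλ = +1.3381°.
Transverse Mercator on WGS84 with k₀ = 0.9996 gives E = 529344.885 m, N = 8733457.387 m.

E 529344.9 m, N 8733457.4 m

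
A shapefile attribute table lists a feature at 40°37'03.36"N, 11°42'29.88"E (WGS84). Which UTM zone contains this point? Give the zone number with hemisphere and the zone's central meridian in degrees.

Zone 32N, central meridian 9°

UTM zone = ⌊(λ + 180)/6⌋ + 1; 11.7083° ∈ [6°, 12°) → zone 32.
Hemisphere: N (φ ≥ 0).
Central meridian λ₀ = 6×32 − 183 = 9°.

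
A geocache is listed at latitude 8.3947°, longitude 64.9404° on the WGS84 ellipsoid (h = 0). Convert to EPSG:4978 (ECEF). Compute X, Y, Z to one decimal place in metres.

WGS84: a = 6378137 m, e² = 0.006694380; N(φ) = a/√(1−e²sin²φ) = 6378592.068 m.
X = (N+h)·cosφ·cosλ = 2672774.817 m; Y = (N+h)·cosφ·sinλ = 5716252.288 m; Z = (N(1−e²)+h)·sinφ = 924986.395 m.

X 2672774.8 m, Y 5716252.3 m, Z 924986.4 m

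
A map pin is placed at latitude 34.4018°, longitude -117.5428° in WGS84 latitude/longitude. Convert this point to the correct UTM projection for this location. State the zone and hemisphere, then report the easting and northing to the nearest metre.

Longitude -117.5428° lies in the 6° band [-120°, -114°), giving zone 11; latitude is north of the equator, so 11N.
Zone 11 central meridian λ₀ = 6×11 − 183 = -117°; Δλ = -0.5428°.
Transverse Mercator on WGS84 with k₀ = 0.9996 gives E = 450110.569 m, N = 3806841.745 m.

Zone 11N: E 450111 m, N 3806842 m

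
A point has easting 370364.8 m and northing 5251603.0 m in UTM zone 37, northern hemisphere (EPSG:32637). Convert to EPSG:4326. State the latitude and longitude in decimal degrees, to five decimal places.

Zone 37N: λ₀ = 39°, k₀ = 0.9996, false easting 500000 m.
Meridian distance M = (N − FN)/k₀ = 5253704.5 m.
Inverse transverse Mercator on WGS84 gives φ = 47.40499989°, λ = 37.28179979°.

lat 47.40500°, lon 37.28180°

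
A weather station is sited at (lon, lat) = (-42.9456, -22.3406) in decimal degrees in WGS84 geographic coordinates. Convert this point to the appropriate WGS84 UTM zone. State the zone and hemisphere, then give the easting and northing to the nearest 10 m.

Zone 23S: E 711580 m, N 7528030 m

Longitude -42.9456° lies in the 6° band [-48°, -42°), giving zone 23; latitude is south of the equator, so 23S.
Zone 23 central meridian λ₀ = 6×23 − 183 = -45°; Δλ = +2.0544°.
Transverse Mercator on WGS84 with k₀ = 0.9996 gives E = 711579.250 m, N = 7528030.349 m.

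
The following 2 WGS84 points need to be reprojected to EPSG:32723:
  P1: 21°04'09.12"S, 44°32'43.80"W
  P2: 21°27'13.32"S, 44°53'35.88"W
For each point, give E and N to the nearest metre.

P1: E 547214 m, N 7670126 m; P2: E 511055 m, N 7627635 m

UTM zone 23S: λ₀ = -45°, k₀ = 0.9996.
P1 (-21.0692°, -44.5455°) → (547214.209, 7670126.455) m.
P2 (-21.4537°, -44.8933°) → (511055.352, 7627635.029) m.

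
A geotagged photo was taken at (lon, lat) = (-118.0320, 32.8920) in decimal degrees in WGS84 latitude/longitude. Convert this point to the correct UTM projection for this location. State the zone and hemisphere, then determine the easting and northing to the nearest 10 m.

Zone 11N: E 403480 m, N 3639790 m

Longitude -118.0320° lies in the 6° band [-120°, -114°), giving zone 11; latitude is north of the equator, so 11N.
Zone 11 central meridian λ₀ = 6×11 − 183 = -117°; Δλ = -1.0320°.
Transverse Mercator on WGS84 with k₀ = 0.9996 gives E = 403475.420 m, N = 3639786.263 m.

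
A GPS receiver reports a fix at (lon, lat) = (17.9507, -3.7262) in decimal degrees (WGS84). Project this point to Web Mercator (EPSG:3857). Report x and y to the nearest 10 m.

Web Mercator is spherical with R = a = 6378137 m.
x = R·λ = 6378137 × 0.313298818 = 1998262.783 m.
y = R·ln tan(π/4 + φ/2) = 6378137 × -0.065080351 = -415091.393 m.

x 1998260 m, y -415090 m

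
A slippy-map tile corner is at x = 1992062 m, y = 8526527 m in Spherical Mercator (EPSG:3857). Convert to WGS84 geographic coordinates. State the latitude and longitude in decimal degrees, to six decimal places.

R = 6378137 m. λ = x/R = 17.89499742°.
φ = 2·arctan(exp(y/R)) − 90° = 2·arctan(3.80698) − 90° = 60.56459985°.

lat 60.564600°, lon 17.894997°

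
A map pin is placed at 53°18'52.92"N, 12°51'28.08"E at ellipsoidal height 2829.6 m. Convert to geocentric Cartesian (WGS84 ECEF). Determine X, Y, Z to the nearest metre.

X 3724548 m, Y 850149 m, Z 5093813 m

WGS84: a = 6378137 m, e² = 0.006694380; N(φ) = a/√(1−e²sin²φ) = 6391910.713 m.
X = (N+h)·cosφ·cosλ = 3724548.353 m; Y = (N+h)·cosφ·sinλ = 850148.800 m; Z = (N(1−e²)+h)·sinφ = 5093812.920 m.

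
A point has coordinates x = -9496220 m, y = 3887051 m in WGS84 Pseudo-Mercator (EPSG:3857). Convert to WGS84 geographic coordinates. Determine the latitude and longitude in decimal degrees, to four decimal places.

R = 6378137 m. λ = x/R = -85.30599567°.
φ = 2·arctan(exp(y/R)) − 90° = 2·arctan(1.83939) − 90° = 32.93780105°.

lat 32.9378°, lon -85.3060°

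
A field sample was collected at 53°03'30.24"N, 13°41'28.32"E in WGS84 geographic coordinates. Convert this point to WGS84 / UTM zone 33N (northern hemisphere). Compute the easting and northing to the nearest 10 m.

E 412290 m, N 5879570 m

Zone 33 central meridian λ₀ = 6×33 − 183 = 15°; Δλ = -1.3088°.
Transverse Mercator on WGS84 with k₀ = 0.9996 gives E = 412286.620 m, N = 5879567.836 m.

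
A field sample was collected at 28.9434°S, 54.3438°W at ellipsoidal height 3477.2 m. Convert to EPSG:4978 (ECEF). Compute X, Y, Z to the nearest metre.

X 3257894 m, Y -4541161 m, Z -3070096 m

WGS84: a = 6378137 m, e² = 0.006694380; N(φ) = a/√(1−e²sin²φ) = 6383142.851 m.
X = (N+h)·cosφ·cosλ = 3257894.430 m; Y = (N+h)·cosφ·sinλ = -4541161.482 m; Z = (N(1−e²)+h)·sinφ = -3070095.742 m.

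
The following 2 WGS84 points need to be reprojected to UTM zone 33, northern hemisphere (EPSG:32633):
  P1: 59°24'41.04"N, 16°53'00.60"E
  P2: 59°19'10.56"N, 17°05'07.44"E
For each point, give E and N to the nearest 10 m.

UTM zone 33N: λ₀ = 15°, k₀ = 0.9996.
P1 (59.4114°, 16.8835°) → (606908.513, 6587375.998) m.
P2 (59.3196°, 17.0854°) → (618686.332, 6577498.443) m.

P1: E 606910 m, N 6587380 m; P2: E 618690 m, N 6577500 m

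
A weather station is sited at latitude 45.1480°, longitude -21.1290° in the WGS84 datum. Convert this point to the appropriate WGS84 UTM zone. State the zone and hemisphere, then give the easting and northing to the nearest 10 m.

Longitude -21.1290° lies in the 6° band [-24°, -18°), giving zone 27; latitude is north of the equator, so 27N.
Zone 27 central meridian λ₀ = 6×27 − 183 = -21°; Δλ = -0.1290°.
Transverse Mercator on WGS84 with k₀ = 0.9996 gives E = 489859.035 m, N = 4999399.631 m.

Zone 27N: E 489860 m, N 4999400 m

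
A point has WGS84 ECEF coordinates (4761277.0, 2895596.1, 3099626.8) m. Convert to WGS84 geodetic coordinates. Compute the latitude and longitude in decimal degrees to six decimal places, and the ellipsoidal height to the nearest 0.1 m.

λ = atan2(Y, X) = 31.30609966°; p = √(X²+Y²) = 5572632.7 m.
Bowring's method on WGS84 (a = 6378137 m, b = 6356752.314 m) gives φ = 29.24749986°, h = 3605.388 m.

lat 29.247500°, lon 31.306100°, h 3605.4 m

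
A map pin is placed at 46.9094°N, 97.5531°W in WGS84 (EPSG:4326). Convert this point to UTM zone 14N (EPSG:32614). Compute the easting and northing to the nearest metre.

E 610186 m, N 5196112 m

Zone 14 central meridian λ₀ = 6×14 − 183 = -99°; Δλ = +1.4469°.
Transverse Mercator on WGS84 with k₀ = 0.9996 gives E = 610186.450 m, N = 5196112.261 m.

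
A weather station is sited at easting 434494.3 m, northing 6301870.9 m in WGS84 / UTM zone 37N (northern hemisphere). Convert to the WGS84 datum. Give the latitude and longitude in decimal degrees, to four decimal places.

Zone 37N: λ₀ = 39°, k₀ = 0.9996, false easting 500000 m.
Meridian distance M = (N − FN)/k₀ = 6304392.7 m.
Inverse transverse Mercator on WGS84 gives φ = 56.85600022°, λ = 37.92579934°.

lat 56.8560°, lon 37.9258°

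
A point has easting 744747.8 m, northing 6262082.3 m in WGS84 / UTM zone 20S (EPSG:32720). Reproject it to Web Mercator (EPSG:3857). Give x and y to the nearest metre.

x -6718988 m, y -3995697 m

Unproject from UTM 20S (λ₀ = -63°) → φ = -33.75310005°, λ = -60.35770033°.
Web Mercator (R = 6378137 m): x = -6718988.466 m, y = -3995697.380 m.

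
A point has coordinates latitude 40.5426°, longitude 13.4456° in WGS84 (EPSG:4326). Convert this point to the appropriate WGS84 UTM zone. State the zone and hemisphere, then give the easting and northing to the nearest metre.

Zone 33N: E 368371 m, N 4489144 m

Longitude 13.4456° lies in the 6° band [12°, 18°), giving zone 33; latitude is north of the equator, so 33N.
Zone 33 central meridian λ₀ = 6×33 − 183 = 15°; Δλ = -1.5544°.
Transverse Mercator on WGS84 with k₀ = 0.9996 gives E = 368370.507 m, N = 4489144.105 m.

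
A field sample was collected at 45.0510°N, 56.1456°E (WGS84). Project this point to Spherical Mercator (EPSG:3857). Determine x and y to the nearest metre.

Web Mercator is spherical with R = a = 6378137 m.
x = R·λ = 6378137 × 0.979925581 = 6250099.602 m.
y = R·ln tan(π/4 + φ/2) = 6378137 × 0.882632965 = 5629553.969 m.

x 6250100 m, y 5629554 m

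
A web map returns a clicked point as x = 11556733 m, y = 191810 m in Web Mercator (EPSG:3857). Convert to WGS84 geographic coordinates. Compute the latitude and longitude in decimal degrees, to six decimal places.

lat 1.722799°, lon 103.815899°

R = 6378137 m. λ = x/R = 103.81589888°.
φ = 2·arctan(exp(y/R)) − 90° = 2·arctan(1.03053) − 90° = 1.72279889°.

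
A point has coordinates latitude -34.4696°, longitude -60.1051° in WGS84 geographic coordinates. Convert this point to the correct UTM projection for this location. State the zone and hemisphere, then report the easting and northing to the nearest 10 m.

Longitude -60.1051° lies in the 6° band [-66°, -60°), giving zone 20; latitude is south of the equator, so 20S.
Zone 20 central meridian λ₀ = 6×20 − 183 = -63°; Δλ = +2.8949°.
Transverse Mercator on WGS84 with k₀ = 0.9996 gives E = 765898.627 m, N = 6181969.981 m.

Zone 20S: E 765900 m, N 6181970 m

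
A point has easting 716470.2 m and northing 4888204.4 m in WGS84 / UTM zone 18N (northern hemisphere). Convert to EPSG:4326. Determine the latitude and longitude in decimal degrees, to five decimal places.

Zone 18N: λ₀ = -75°, k₀ = 0.9996, false easting 500000 m.
Meridian distance M = (N − FN)/k₀ = 4890160.5 m.
Inverse transverse Mercator on WGS84 gives φ = 44.11500011°, λ = -72.29480054°.

lat 44.11500°, lon -72.29480°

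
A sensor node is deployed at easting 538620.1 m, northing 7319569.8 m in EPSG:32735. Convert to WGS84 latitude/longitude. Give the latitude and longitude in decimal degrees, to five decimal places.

Zone 35S: λ₀ = 27°, k₀ = 0.9996, false easting 500000 m, false northing 10000000 m.
Meridian distance M = (N − FN)/k₀ = -2681502.8 m.
Inverse transverse Mercator on WGS84 gives φ = -24.23620003°, λ = 27.38039964°.

lat -24.23620°, lon 27.38040°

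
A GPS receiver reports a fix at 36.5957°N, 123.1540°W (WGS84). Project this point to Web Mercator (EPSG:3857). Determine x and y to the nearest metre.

x -13709441 m, y 4382901 m

Web Mercator is spherical with R = a = 6378137 m.
x = R·λ = 6378137 × -2.149442787 = -13709440.569 m.
y = R·ln tan(π/4 + φ/2) = 6378137 × 0.687175803 = 4382901.415 m.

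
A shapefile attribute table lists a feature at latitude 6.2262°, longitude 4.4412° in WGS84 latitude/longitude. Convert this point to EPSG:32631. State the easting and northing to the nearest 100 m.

Zone 31 central meridian λ₀ = 6×31 − 183 = 3°; Δλ = +1.4412°.
Transverse Mercator on WGS84 with k₀ = 0.9996 gives E = 659446.340 m, N = 688426.832 m.

E 659400 m, N 688400 m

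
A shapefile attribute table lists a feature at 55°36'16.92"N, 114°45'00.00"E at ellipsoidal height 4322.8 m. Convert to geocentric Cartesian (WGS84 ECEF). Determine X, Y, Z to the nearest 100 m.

WGS84: a = 6378137 m, e² = 0.006694380; N(φ) = a/√(1−e²sin²φ) = 6392723.066 m.
X = (N+h)·cosφ·cosλ = -1512905.184 m; Y = (N+h)·cosφ·sinλ = 3281745.037 m; Z = (N(1−e²)+h)·sinφ = 5243272.366 m.

X -1512900 m, Y 3281700 m, Z 5243300 m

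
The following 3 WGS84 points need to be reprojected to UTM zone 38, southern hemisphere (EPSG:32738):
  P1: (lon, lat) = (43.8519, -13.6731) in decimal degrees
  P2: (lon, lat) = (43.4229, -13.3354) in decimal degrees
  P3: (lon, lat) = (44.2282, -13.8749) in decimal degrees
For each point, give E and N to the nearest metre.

P1: E 375835 m, N 8488133 m; P2: E 329190 m, N 8525231 m; P3: E 416606 m, N 8465974 m

UTM zone 38S: λ₀ = 45°, k₀ = 0.9996.
P1 (-13.6731°, 43.8519°) → (375835.105, 8488132.636) m.
P2 (-13.3354°, 43.4229°) → (329190.298, 8525230.854) m.
P3 (-13.8749°, 44.2282°) → (416605.581, 8465974.363) m.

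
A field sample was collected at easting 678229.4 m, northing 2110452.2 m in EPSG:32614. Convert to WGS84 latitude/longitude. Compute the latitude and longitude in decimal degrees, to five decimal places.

Zone 14N: λ₀ = -99°, k₀ = 0.9996, false easting 500000 m.
Meridian distance M = (N − FN)/k₀ = 2111296.7 m.
Inverse transverse Mercator on WGS84 gives φ = 19.07919994°, λ = -97.30599954°.

lat 19.07920°, lon -97.30600°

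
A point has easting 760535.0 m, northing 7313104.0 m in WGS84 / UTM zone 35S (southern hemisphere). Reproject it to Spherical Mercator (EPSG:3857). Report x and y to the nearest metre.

x 3291317 m, y -2786759 m

Unproject from UTM 35S (λ₀ = 27°) → φ = -24.27339958°, λ = 29.56640048°.
Web Mercator (R = 6378137 m): x = 3291316.646 m, y = -2786758.605 m.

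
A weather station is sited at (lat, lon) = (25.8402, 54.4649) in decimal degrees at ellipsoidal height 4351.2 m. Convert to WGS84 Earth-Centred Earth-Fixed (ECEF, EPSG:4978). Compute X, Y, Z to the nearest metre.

X 3340733 m, Y 4677472 m, Z 2765036 m

WGS84: a = 6378137 m, e² = 0.006694380; N(φ) = a/√(1−e²sin²φ) = 6382196.645 m.
X = (N+h)·cosφ·cosλ = 3340733.472 m; Y = (N+h)·cosφ·sinλ = 4677471.786 m; Z = (N(1−e²)+h)·sinφ = 2765035.667 m.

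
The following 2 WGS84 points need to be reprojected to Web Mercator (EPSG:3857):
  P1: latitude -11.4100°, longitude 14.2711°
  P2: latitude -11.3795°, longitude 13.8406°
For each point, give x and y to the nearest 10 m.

Web Mercator: x = R·λ, y = R·ln tan(π/4+φ/2), R = 6378137 m.
P1 (-11.4100°, 14.2711°) → (1588651.585, -1278634.806) m.
P2 (-11.3795°, 13.8406°) → (1540728.544, -1275171.293) m.

P1: x 1588650 m, y -1278630 m; P2: x 1540730 m, y -1275170 m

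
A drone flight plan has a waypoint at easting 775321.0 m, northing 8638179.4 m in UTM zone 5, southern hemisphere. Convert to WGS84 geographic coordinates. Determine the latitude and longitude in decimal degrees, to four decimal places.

lat -12.3072°, lon -150.4687°

Zone 5S: λ₀ = -153°, k₀ = 0.9996, false easting 500000 m, false northing 10000000 m.
Meridian distance M = (N − FN)/k₀ = -1362365.5 m.
Inverse transverse Mercator on WGS84 gives φ = -12.30720039°, λ = -150.46870033°.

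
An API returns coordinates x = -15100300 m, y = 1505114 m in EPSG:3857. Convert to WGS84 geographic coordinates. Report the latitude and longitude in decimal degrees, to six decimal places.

R = 6378137 m. λ = x/R = -135.64830285°.
φ = 2·arctan(exp(y/R)) − 90° = 2·arctan(1.26615) − 90° = 13.39690152°.

lat 13.396902°, lon -135.648303°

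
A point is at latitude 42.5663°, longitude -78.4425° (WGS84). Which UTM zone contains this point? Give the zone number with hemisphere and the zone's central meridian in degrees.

Zone 17N, central meridian -81°

UTM zone = ⌊(λ + 180)/6⌋ + 1; -78.4425° ∈ [-84°, -78°) → zone 17.
Hemisphere: N (φ ≥ 0).
Central meridian λ₀ = 6×17 − 183 = -81°.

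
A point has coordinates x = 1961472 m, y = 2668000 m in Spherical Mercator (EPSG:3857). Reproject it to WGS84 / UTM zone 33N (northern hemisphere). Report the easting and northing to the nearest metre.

E 767996 m, N 2578845 m

Web Mercator inverse (R = 6378137 m) → φ = 23.29720216°, λ = 17.62020277°.
UTM 33N forward: E = 767995.533 m, N = 2578845.304 m.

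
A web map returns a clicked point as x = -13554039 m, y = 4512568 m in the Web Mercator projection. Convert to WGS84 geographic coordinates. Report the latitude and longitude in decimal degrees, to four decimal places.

R = 6378137 m. λ = x/R = -121.75800395°.
φ = 2·arctan(exp(y/R)) − 90° = 2·arctan(2.02892) − 90° = 37.52520049°.

lat 37.5252°, lon -121.7580°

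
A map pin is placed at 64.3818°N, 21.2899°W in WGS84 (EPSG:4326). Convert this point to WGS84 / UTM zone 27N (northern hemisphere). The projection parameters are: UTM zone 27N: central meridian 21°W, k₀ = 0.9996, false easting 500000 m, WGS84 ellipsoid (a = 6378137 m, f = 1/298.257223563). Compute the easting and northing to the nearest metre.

Zone 27 central meridian λ₀ = 6×27 − 183 = -21°; Δλ = -0.2899°.
Transverse Mercator on WGS84 with k₀ = 0.9996 gives E = 486014.197 m, N = 7139592.215 m.

E 486014 m, N 7139592 m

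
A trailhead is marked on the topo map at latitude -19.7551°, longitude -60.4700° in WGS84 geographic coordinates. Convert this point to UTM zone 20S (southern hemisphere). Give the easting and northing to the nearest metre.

E 765125 m, N 7813640 m

Zone 20 central meridian λ₀ = 6×20 − 183 = -63°; Δλ = +2.5300°.
Transverse Mercator on WGS84 with k₀ = 0.9996 gives E = 765125.032 m, N = 7813639.552 m.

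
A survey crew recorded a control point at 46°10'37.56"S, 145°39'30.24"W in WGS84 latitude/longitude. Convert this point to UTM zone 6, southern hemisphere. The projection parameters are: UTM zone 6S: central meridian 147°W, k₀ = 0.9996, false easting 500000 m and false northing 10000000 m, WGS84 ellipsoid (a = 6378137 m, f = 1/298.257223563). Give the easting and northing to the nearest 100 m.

E 603600 m, N 4885400 m

Zone 6 central meridian λ₀ = 6×6 − 183 = -147°; Δλ = +1.3416°.
Transverse Mercator on WGS84 with k₀ = 0.9996 gives E = 603550.886 m, N = 4885400.415 m.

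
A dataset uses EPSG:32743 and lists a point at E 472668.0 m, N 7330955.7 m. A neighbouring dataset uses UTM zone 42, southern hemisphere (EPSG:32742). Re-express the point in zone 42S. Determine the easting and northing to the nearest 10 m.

E 1082950 m, N 7319030 m

UTM 43S → geographic: φ = -24.13360018°, λ = 74.73100026°.
UTM 42S (λ₀ = 69°) forward: E = 1082954.209 m, N = 7319034.580 m.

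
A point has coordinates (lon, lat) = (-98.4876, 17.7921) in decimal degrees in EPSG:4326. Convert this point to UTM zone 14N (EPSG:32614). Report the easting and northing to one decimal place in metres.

Zone 14 central meridian λ₀ = 6×14 − 183 = -99°; Δλ = +0.5124°.
Transverse Mercator on WGS84 with k₀ = 0.9996 gives E = 554307.809 m, N = 1967258.743 m.

E 554307.8 m, N 1967258.7 m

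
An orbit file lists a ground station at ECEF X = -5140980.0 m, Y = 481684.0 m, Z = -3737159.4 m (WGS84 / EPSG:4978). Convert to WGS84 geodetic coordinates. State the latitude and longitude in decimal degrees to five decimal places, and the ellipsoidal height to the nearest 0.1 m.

λ = atan2(Y, X) = 174.64730012°; p = √(X²+Y²) = 5163496.4 m.
Bowring's method on WGS84 (a = 6378137 m, b = 6356752.314 m) gives φ = -36.07860019°, h = 3252.597 m.

lat -36.07860°, lon 174.64730°, h 3252.6 m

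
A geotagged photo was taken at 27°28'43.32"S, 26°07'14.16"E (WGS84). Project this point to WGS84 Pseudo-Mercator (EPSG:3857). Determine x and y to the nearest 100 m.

Web Mercator is spherical with R = a = 6378137 m.
x = R·λ = 6378137 × 0.455890473 = 2907731.891 m.
y = R·ln tan(π/4 + φ/2) = 6378137 × -0.499112413 = -3183407.351 m.

x 2907700 m, y -3183400 m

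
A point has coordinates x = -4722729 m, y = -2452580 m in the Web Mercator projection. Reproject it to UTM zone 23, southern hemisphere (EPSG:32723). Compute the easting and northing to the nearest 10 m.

Web Mercator inverse (R = 6378137 m) → φ = -21.50819832°, λ = -42.42499643°.
UTM 23S forward: E = 766766.842 m, N = 7619408.138 m.

E 766770 m, N 7619410 m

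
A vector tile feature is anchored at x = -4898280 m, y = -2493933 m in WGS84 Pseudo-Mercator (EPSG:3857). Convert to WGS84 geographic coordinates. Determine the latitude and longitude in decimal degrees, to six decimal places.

lat -21.853398°, lon -44.001998°

R = 6378137 m. λ = x/R = -44.00199790°.
φ = 2·arctan(exp(y/R)) − 90° = 2·arctan(0.67637) − 90° = -21.85339811°.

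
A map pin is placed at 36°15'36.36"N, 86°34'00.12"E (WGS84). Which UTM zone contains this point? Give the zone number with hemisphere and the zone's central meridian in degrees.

UTM zone = ⌊(λ + 180)/6⌋ + 1; 86.5667° ∈ [84°, 90°) → zone 45.
Hemisphere: N (φ ≥ 0).
Central meridian λ₀ = 6×45 − 183 = 87°.

Zone 45N, central meridian 87°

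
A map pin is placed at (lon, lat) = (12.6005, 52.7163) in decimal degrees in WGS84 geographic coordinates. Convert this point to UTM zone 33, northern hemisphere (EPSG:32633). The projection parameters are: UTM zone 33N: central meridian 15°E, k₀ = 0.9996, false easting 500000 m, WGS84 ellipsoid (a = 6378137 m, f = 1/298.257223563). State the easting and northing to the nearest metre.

E 337928 m, N 5843413 m

Zone 33 central meridian λ₀ = 6×33 − 183 = 15°; Δλ = -2.3995°.
Transverse Mercator on WGS84 with k₀ = 0.9996 gives E = 337927.702 m, N = 5843412.892 m.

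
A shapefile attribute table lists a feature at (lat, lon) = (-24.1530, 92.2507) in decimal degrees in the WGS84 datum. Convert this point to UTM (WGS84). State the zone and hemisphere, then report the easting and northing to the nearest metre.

Zone 46S: E 423877 m, N 7328630 m

Longitude 92.2507° lies in the 6° band [90°, 96°), giving zone 46; latitude is south of the equator, so 46S.
Zone 46 central meridian λ₀ = 6×46 − 183 = 93°; Δλ = -0.7493°.
Transverse Mercator on WGS84 with k₀ = 0.9996 gives E = 423876.813 m, N = 7328630.385 m.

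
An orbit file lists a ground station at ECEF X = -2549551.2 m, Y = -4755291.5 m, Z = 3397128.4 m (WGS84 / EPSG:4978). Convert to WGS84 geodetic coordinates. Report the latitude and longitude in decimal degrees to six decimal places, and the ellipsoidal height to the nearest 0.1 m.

lat 32.368400°, lon -118.198000°, h 3964.4 m

λ = atan2(Y, X) = -118.19799981°; p = √(X²+Y²) = 5395647.2 m.
Bowring's method on WGS84 (a = 6378137 m, b = 6356752.314 m) gives φ = 32.36840048°, h = 3964.406 m.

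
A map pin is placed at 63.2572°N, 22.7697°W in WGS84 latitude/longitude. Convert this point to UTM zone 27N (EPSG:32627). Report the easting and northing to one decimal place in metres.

E 411158.1 m, N 7015471.6 m

Zone 27 central meridian λ₀ = 6×27 − 183 = -21°; Δλ = -1.7697°.
Transverse Mercator on WGS84 with k₀ = 0.9996 gives E = 411158.134 m, N = 7015471.622 m.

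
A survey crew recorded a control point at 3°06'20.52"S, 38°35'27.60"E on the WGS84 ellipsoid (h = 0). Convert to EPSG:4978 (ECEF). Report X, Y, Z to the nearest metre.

WGS84: a = 6378137 m, e² = 0.006694380; N(φ) = a/√(1−e²sin²φ) = 6378199.666 m.
X = (N+h)·cosφ·cosλ = 4977996.600 m; Y = (N+h)·cosφ·sinλ = 3972602.391 m; Z = (N(1−e²)+h)·sinφ = -343245.760 m.

X 4977997 m, Y 3972602 m, Z -343246 m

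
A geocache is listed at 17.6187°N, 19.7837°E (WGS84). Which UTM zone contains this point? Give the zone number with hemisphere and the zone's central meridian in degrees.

UTM zone = ⌊(λ + 180)/6⌋ + 1; 19.7837° ∈ [18°, 24°) → zone 34.
Hemisphere: N (φ ≥ 0).
Central meridian λ₀ = 6×34 − 183 = 21°.

Zone 34N, central meridian 21°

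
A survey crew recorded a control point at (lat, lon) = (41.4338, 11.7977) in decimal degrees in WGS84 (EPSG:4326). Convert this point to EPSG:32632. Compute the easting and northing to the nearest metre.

Zone 32 central meridian λ₀ = 6×32 − 183 = 9°; Δλ = +2.7977°.
Transverse Mercator on WGS84 with k₀ = 0.9996 gives E = 733753.129 m, N = 4590693.017 m.

E 733753 m, N 4590693 m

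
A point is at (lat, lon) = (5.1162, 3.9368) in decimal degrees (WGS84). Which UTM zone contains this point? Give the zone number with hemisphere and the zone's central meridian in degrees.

UTM zone = ⌊(λ + 180)/6⌋ + 1; 3.9368° ∈ [0°, 6°) → zone 31.
Hemisphere: N (φ ≥ 0).
Central meridian λ₀ = 6×31 − 183 = 3°.

Zone 31N, central meridian 3°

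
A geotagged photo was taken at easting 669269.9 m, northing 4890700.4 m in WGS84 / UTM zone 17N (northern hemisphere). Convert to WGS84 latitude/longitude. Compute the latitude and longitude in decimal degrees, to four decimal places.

Zone 17N: λ₀ = -81°, k₀ = 0.9996, false easting 500000 m.
Meridian distance M = (N − FN)/k₀ = 4892657.5 m.
Inverse transverse Mercator on WGS84 gives φ = 44.14990007°, λ = -78.88339996°.

lat 44.1499°, lon -78.8834°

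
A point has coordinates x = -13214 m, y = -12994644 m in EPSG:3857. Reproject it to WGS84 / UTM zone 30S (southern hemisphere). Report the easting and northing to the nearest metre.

Web Mercator inverse (R = 6378137 m) → φ = -75.14439922°, λ = -0.11870338°.
UTM 30S forward: E = 582428.894 m, N = 1658278.126 m.

E 582429 m, N 1658278 m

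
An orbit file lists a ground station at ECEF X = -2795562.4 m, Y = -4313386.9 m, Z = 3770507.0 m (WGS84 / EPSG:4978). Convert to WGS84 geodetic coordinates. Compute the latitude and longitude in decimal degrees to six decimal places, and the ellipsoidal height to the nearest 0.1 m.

λ = atan2(Y, X) = -122.94779957°; p = √(X²+Y²) = 5140085.2 m.
Bowring's method on WGS84 (a = 6378137 m, b = 6356752.314 m) gives φ = 36.44549988°, h = 4100.096 m.

lat 36.445500°, lon -122.947800°, h 4100.1 m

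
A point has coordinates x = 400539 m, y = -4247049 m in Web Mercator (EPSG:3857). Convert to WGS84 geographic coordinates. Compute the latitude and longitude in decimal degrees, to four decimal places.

lat -35.6097°, lon 3.5981°

R = 6378137 m. λ = x/R = 3.59810306°.
φ = 2·arctan(exp(y/R)) − 90° = 2·arctan(0.51382) − 90° = -35.60970188°.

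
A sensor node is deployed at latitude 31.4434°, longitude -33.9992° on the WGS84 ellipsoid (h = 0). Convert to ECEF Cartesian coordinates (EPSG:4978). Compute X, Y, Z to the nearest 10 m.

X 4515400 m, Y -3045590 m, Z 3307930 m

WGS84: a = 6378137 m, e² = 0.006694380; N(φ) = a/√(1−e²sin²φ) = 6383954.502 m.
X = (N+h)·cosφ·cosλ = 4515402.677 m; Y = (N+h)·cosφ·sinλ = -3045585.833 m; Z = (N(1−e²)+h)·sinφ = 3307934.508 m.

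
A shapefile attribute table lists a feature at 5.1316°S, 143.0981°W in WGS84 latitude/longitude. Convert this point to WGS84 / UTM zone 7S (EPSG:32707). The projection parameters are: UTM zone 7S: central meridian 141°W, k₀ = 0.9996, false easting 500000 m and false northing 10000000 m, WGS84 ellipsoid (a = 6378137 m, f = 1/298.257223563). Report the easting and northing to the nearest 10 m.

Zone 7 central meridian λ₀ = 6×7 − 183 = -141°; Δλ = -2.0981°.
Transverse Mercator on WGS84 with k₀ = 0.9996 gives E = 267412.032 m, N = 9432407.782 m.

E 267410 m, N 9432410 m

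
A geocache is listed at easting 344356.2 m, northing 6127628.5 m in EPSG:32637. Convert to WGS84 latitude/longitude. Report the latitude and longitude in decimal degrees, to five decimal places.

lat 55.27050°, lon 36.55010°

Zone 37N: λ₀ = 39°, k₀ = 0.9996, false easting 500000 m.
Meridian distance M = (N − FN)/k₀ = 6130080.5 m.
Inverse transverse Mercator on WGS84 gives φ = 55.27049981°, λ = 36.55010009°.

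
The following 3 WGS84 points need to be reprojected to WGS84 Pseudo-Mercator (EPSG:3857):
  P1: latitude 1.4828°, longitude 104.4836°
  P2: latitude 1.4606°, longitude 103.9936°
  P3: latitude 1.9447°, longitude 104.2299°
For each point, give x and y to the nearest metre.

Web Mercator: x = R·λ, y = R·ln tan(π/4+φ/2), R = 6378137 m.
P1 (1.4828°, 104.4836°) → (11631061.148, 165082.970) m.
P2 (1.4606°, 103.9936°) → (11576514.598, 162610.861) m.
P3 (1.9447°, 104.2299°) → (11602819.393, 216524.591) m.

P1: x 11631061 m, y 165083 m; P2: x 11576515 m, y 162611 m; P3: x 11602819 m, y 216525 m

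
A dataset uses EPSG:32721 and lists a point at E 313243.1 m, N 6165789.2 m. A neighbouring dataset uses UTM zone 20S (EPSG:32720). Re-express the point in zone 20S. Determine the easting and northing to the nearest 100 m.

UTM 21S → geographic: φ = -34.63280035°, λ = -59.03740015°.
UTM 20S (λ₀ = -63°) forward: E = 863304.988 m, N = 6160530.148 m.

E 863300 m, N 6160500 m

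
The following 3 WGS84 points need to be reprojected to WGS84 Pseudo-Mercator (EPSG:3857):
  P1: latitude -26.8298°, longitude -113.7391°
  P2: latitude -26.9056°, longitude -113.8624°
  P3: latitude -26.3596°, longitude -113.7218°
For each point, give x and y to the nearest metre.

P1: x -12661379 m, y -3102224 m; P2: x -12675104 m, y -3111683 m; P3: x -12659453 m, y -3043688 m

Web Mercator: x = R·λ, y = R·ln tan(π/4+φ/2), R = 6378137 m.
P1 (-26.8298°, -113.7391°) → (-12661378.695, -3102223.553) m.
P2 (-26.9056°, -113.8624°) → (-12675104.389, -3111682.659) m.
P3 (-26.3596°, -113.7218°) → (-12659452.868, -3043687.544) m.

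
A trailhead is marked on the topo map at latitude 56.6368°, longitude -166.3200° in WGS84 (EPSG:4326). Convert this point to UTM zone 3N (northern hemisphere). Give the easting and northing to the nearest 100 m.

E 419000 m, N 6277700 m

Zone 3 central meridian λ₀ = 6×3 − 183 = -165°; Δλ = -1.3200°.
Transverse Mercator on WGS84 with k₀ = 0.9996 gives E = 419036.099 m, N = 6277736.371 m.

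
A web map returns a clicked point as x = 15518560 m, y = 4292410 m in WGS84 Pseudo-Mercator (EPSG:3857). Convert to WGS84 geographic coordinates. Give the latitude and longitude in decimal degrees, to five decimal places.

lat 35.94030°, lon 139.40560°

R = 6378137 m. λ = x/R = 139.40559636°.
φ = 2·arctan(exp(y/R)) − 90° = 2·arctan(1.96009) − 90° = 35.94030109°.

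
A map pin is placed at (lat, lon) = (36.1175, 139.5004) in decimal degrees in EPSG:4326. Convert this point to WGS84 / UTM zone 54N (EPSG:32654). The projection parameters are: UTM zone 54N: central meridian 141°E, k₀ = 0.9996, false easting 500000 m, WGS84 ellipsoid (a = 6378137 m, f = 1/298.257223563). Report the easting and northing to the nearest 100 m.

E 365000 m, N 3998000 m

Zone 54 central meridian λ₀ = 6×54 − 183 = 141°; Δλ = -1.4996°.
Transverse Mercator on WGS84 with k₀ = 0.9996 gives E = 365040.650 m, N = 3998022.228 m.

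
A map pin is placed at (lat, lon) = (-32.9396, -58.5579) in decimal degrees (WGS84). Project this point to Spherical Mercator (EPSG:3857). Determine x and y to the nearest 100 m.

Web Mercator is spherical with R = a = 6378137 m.
x = R·λ = 6378137 × -1.022028158 = -6518635.610 m.
y = R·ln tan(π/4 + φ/2) = 6378137 × -0.609471012 = -3887289.615 m.

x -6518600 m, y -3887300 m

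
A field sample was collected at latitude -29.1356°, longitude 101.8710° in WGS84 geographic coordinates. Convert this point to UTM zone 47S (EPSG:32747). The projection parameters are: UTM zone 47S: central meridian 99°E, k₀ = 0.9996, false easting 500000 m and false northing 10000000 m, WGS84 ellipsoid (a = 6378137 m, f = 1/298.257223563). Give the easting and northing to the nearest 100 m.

Zone 47 central meridian λ₀ = 6×47 − 183 = 99°; Δλ = +2.8710°.
Transverse Mercator on WGS84 with k₀ = 0.9996 gives E = 779331.377 m, N = 6773581.712 m.

E 779300 m, N 6773600 m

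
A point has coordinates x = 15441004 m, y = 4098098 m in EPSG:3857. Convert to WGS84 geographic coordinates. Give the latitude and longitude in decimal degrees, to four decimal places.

lat 34.5145°, lon 138.7089°

R = 6378137 m. λ = x/R = 138.70889895°.
φ = 2·arctan(exp(y/R)) − 90° = 2·arctan(1.90127) − 90° = 34.51450141°.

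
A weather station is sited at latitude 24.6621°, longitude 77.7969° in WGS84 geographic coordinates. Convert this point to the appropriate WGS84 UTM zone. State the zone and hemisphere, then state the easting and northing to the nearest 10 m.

Zone 43N: E 783080 m, N 2730420 m

Longitude 77.7969° lies in the 6° band [72°, 78°), giving zone 43; latitude is north of the equator, so 43N.
Zone 43 central meridian λ₀ = 6×43 − 183 = 75°; Δλ = +2.7969°.
Transverse Mercator on WGS84 with k₀ = 0.9996 gives E = 783075.132 m, N = 2730417.909 m.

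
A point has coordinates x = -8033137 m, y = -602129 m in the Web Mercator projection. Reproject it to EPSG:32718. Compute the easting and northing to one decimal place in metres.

E 814433.3 m, N 9402276.3 m

Web Mercator inverse (R = 6378137 m) → φ = -5.40100020°, λ = -72.16289747°.
UTM 18S forward: E = 814433.293 m, N = 9402276.265 m.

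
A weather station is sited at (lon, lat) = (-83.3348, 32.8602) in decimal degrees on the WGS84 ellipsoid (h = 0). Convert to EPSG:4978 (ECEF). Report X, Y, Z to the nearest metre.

WGS84: a = 6378137 m, e² = 0.006694380; N(φ) = a/√(1−e²sin²φ) = 6384431.512 m.
X = (N+h)·cosφ·cosλ = 622458.702 m; Y = (N+h)·cosφ·sinλ = -5326657.048 m; Z = (N(1−e²)+h)·sinφ = 3440945.378 m.

X 622459 m, Y -5326657 m, Z 3440945 m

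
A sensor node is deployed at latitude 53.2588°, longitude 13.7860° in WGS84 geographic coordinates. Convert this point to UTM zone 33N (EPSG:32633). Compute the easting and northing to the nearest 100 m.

E 419000 m, N 5901700 m

Zone 33 central meridian λ₀ = 6×33 − 183 = 15°; Δλ = -1.2140°.
Transverse Mercator on WGS84 with k₀ = 0.9996 gives E = 419017.731 m, N = 5901748.073 m.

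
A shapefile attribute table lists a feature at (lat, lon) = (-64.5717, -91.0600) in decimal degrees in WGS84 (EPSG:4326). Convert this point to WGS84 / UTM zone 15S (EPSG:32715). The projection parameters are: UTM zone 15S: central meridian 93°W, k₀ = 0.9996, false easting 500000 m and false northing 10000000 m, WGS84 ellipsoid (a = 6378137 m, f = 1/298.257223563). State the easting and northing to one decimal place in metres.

E 592934.9 m, N 2837856.1 m

Zone 15 central meridian λ₀ = 6×15 − 183 = -93°; Δλ = +1.9400°.
Transverse Mercator on WGS84 with k₀ = 0.9996 gives E = 592934.894 m, N = 2837856.093 m.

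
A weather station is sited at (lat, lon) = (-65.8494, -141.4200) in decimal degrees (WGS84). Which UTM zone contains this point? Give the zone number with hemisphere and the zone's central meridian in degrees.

Zone 7S, central meridian -141°

UTM zone = ⌊(λ + 180)/6⌋ + 1; -141.4200° ∈ [-144°, -138°) → zone 7.
Hemisphere: S (φ < 0).
Central meridian λ₀ = 6×7 − 183 = -141°.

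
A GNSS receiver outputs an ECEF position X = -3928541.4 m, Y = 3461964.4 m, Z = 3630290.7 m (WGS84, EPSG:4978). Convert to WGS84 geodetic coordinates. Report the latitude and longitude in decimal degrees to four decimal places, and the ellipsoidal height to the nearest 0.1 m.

λ = atan2(Y, X) = 138.61239980°; p = √(X²+Y²) = 5236280.6 m.
Bowring's method on WGS84 (a = 6378137 m, b = 6356752.314 m) gives φ = 34.91380017°, h = 456.819 m.

lat 34.9138°, lon 138.6124°, h 456.8 m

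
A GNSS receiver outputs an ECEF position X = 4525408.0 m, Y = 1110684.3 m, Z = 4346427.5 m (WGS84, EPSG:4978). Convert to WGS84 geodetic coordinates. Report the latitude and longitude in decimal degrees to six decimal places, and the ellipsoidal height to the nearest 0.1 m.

λ = atan2(Y, X) = 13.78970065°; p = √(X²+Y²) = 4659714.3 m.
Bowring's method on WGS84 (a = 6378137 m, b = 6356752.314 m) gives φ = 43.19960034°, h = 3994.914 m.

lat 43.199600°, lon 13.789701°, h 3994.9 m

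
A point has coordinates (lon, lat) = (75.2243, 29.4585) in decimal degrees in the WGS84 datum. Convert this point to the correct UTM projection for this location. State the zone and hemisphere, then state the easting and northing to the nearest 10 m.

Zone 43N: E 521750 m, N 3258810 m

Longitude 75.2243° lies in the 6° band [72°, 78°), giving zone 43; latitude is north of the equator, so 43N.
Zone 43 central meridian λ₀ = 6×43 − 183 = 75°; Δλ = +0.2243°.
Transverse Mercator on WGS84 with k₀ = 0.9996 gives E = 521749.725 m, N = 3258806.163 m.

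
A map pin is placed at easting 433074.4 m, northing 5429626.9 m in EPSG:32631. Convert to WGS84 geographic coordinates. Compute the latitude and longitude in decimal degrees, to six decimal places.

Zone 31N: λ₀ = 3°, k₀ = 0.9996, false easting 500000 m.
Meridian distance M = (N − FN)/k₀ = 5431799.6 m.
Inverse transverse Mercator on WGS84 gives φ = 49.01590029°, λ = 2.08470062°.

lat 49.015900°, lon 2.084701°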